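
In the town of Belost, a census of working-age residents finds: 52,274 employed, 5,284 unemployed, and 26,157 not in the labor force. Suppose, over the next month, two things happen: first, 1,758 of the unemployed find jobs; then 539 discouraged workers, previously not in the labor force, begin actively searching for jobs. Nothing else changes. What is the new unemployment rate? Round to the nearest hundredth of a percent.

New unemployment rate ≈ 7.00%.

Initially, labor force = 52,274 + 5,284 = 57,558, so u = 5,284/57,558 = 9.18%.
After the first change, unemployed falls and employed rises by 1,758; labor force unchanged → E = 54,032, U = 3,526, labor force = 57,558.
After the second change, unemployed and labor force both rise by 539 → E = 54,032, U = 4,065, labor force = 58,097.
New unemployment rate = 4,065 / 58,097 = 7.00%.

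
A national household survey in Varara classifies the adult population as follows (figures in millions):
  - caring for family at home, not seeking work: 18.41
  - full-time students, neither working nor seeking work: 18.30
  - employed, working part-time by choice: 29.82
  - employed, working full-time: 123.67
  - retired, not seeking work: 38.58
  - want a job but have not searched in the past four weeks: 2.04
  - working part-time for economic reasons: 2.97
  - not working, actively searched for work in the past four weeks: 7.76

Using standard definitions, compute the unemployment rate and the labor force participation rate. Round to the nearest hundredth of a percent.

Unemployment rate ≈ 4.73%; labor force participation rate ≈ 67.99%.

Employed = 29.82 + 123.67 + 2.97 = 156.46 million (anyone who worked, including part-time for economic reasons, counts as employed).
Unemployed = 7.76 million.
Labor force = 156.46 + 7.76 = 164.22 million.
Not in labor force = 18.41 + 18.30 + 38.58 + 2.04 = 77.33 million (those not working and not actively searching are outside the labor force — including those who want a job but have given up searching).
Civilian working-age population = 164.22 + 77.33 = 241.55 million.
Unemployment rate = 7.76 / 164.22 = 4.73%.
Labor force participation rate = 164.22 / 241.55 = 67.99%.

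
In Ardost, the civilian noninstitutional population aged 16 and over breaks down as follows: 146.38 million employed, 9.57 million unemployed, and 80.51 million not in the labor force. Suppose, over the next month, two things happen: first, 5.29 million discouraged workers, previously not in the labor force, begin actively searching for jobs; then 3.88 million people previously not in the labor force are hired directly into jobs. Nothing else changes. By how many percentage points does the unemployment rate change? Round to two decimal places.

Initially, labor force = 146.38 + 9.57 = 155.95 million, so u = 9.57/155.95 = 6.14%.
After the first change, unemployed and labor force both rise by 5.29 → E = 146.38, U = 14.86, labor force = 161.24 million.
After the second change, employed and labor force both rise by 3.88; unemployed unchanged → E = 150.26, U = 14.86, labor force = 165.12 million.
New unemployment rate = 14.86 / 165.12 = 9.00%.
Change = 9.00% − 6.14% = +2.86 percentage points.

The unemployment rate changes by +2.86 percentage points.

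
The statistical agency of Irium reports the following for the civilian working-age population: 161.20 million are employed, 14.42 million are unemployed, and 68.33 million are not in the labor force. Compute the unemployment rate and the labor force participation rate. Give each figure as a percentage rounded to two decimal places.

Labor force = employed + unemployed = 161.20 + 14.42 = 175.62 million.
Working-age population = 175.62 + 68.33 = 243.95 million.
Unemployment rate = 14.42 / 175.62 = 8.21%.
Labor force participation rate = 175.62 / 243.95 = 71.99%.

Unemployment rate ≈ 8.21%; labor force participation rate ≈ 71.99%.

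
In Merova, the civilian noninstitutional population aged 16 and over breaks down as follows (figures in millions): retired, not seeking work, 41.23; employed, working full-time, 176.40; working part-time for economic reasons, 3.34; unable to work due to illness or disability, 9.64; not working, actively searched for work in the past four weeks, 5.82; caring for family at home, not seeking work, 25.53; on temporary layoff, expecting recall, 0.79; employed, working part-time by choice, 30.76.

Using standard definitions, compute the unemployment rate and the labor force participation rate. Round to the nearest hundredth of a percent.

Unemployment rate ≈ 3.04%; labor force participation rate ≈ 73.97%.

Employed = 176.40 + 3.34 + 30.76 = 210.50 million (anyone who worked, including part-time for economic reasons, counts as employed).
Unemployed = 5.82 + 0.79 = 6.61 million (jobless and actively searching, or on temporary layoff).
Labor force = 210.50 + 6.61 = 217.11 million.
Not in labor force = 41.23 + 9.64 + 25.53 = 76.40 million (those not working and not actively searching are outside the labor force).
Civilian working-age population = 217.11 + 76.40 = 293.51 million.
Unemployment rate = 6.61 / 217.11 = 3.04%.
Labor force participation rate = 217.11 / 293.51 = 73.97%.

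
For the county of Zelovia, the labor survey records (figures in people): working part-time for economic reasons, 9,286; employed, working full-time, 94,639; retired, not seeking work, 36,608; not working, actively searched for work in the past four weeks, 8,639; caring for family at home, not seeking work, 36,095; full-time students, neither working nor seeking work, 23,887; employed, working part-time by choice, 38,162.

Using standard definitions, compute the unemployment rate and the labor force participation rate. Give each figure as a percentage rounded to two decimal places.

Unemployment rate ≈ 5.73%; labor force participation rate ≈ 60.94%.

Employed = 9,286 + 94,639 + 38,162 = 142,087 (anyone who worked, including part-time for economic reasons, counts as employed).
Unemployed = 8,639.
Labor force = 142,087 + 8,639 = 150,726.
Not in labor force = 36,608 + 36,095 + 23,887 = 96,590 (those not working and not actively searching are outside the labor force).
Civilian working-age population = 150,726 + 96,590 = 247,316.
Unemployment rate = 8,639 / 150,726 = 5.73%.
Labor force participation rate = 150,726 / 247,316 = 60.94%.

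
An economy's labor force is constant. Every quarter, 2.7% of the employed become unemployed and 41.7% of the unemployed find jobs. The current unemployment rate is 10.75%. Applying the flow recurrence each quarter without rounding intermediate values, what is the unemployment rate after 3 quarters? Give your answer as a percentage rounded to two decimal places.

With a fixed labor force, u_{t+1} = u_t + s·(1−u_t) − f·u_t = u_t·(1−s−f) + s.
Here 1−s−f = 0.556 and s = 0.027.
u_1 = 0.107500 × 0.556 + 0.027 = 0.086770.
u_2 = 0.086770 × 0.556 + 0.027 = 0.075244.
u_3 = 0.075244 × 0.556 + 0.027 = 0.068836.

Unemployment rate after three quarters ≈ 6.88%.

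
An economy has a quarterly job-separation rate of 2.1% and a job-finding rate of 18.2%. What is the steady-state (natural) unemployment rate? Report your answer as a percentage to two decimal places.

Steady-state unemployment rate ≈ 10.34%.

At steady state the flows balance: s·E = f·U, so U/(E+U) = s/(s+f).
u* = 2.1 / (2.1 + 18.2) = 2.1 / 20.30 = 10.34%.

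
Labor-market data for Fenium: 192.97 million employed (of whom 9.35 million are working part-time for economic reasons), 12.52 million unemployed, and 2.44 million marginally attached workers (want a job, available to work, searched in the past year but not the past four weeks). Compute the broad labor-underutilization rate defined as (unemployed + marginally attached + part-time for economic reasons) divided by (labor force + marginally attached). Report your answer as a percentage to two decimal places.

Labor force = 192.97 + 12.52 = 205.49 million.
Numerator = 12.52 + 2.44 + 9.35 = 24.31 million.
Denominator = 205.49 + 2.44 = 207.93 million.
Broad rate = 24.31 / 207.93 = 11.69%.

Broad underutilization rate ≈ 11.69%.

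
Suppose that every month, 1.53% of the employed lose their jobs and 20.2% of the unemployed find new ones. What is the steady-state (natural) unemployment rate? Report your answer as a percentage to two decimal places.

Steady-state unemployment rate ≈ 7.04%.

At steady state the flows balance: s·E = f·U, so U/(E+U) = s/(s+f).
u* = 1.53 / (1.53 + 20.2) = 1.53 / 21.73 = 7.04%.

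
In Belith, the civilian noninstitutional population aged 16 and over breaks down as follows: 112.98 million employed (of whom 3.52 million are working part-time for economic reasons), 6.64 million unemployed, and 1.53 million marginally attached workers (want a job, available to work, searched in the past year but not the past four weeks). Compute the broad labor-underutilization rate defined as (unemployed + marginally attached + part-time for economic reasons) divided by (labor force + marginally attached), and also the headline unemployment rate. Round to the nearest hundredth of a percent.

Labor force = 112.98 + 6.64 = 119.62 million.
Numerator = 6.64 + 1.53 + 3.52 = 11.69 million.
Denominator = 119.62 + 1.53 = 121.15 million.
Broad rate = 11.69 / 121.15 = 9.65%.
Headline unemployment rate = 6.64 / 119.62 = 5.55%.

Broad underutilization rate ≈ 9.65%; headline unemployment rate ≈ 5.55%.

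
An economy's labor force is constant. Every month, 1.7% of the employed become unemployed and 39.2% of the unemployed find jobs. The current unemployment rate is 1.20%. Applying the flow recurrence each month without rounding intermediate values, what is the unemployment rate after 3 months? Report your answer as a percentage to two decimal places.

Unemployment rate after three months ≈ 3.55%.

With a fixed labor force, u_{t+1} = u_t + s·(1−u_t) − f·u_t = u_t·(1−s−f) + s.
Here 1−s−f = 0.591 and s = 0.017.
u_1 = 0.012000 × 0.591 + 0.017 = 0.024092.
u_2 = 0.024092 × 0.591 + 0.017 = 0.031238.
u_3 = 0.031238 × 0.591 + 0.017 = 0.035462.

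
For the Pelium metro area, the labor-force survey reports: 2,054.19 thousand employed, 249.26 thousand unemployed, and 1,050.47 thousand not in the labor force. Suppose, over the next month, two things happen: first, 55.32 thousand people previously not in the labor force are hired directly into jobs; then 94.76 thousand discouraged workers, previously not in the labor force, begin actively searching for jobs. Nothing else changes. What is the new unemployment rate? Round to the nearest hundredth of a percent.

Initially, labor force = 2,054.19 + 249.26 = 2,303.45 thousand, so u = 249.26/2,303.45 = 10.82%.
After the first change, employed and labor force both rise by 55.32; unemployed unchanged → E = 2,109.51, U = 249.26, labor force = 2,358.77 thousand.
After the second change, unemployed and labor force both rise by 94.76 → E = 2,109.51, U = 344.02, labor force = 2,453.53 thousand.
New unemployment rate = 344.02 / 2,453.53 = 14.02%.

New unemployment rate ≈ 14.02%.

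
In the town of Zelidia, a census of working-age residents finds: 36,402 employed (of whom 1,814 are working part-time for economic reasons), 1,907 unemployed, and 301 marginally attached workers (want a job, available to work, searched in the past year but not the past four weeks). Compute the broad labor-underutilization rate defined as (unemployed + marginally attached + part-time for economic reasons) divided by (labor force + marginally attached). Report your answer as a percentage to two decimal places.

Broad underutilization rate ≈ 10.42%.

Labor force = 36,402 + 1,907 = 38,309.
Numerator = 1,907 + 301 + 1,814 = 4,022.
Denominator = 38,309 + 301 = 38,610.
Broad rate = 4,022 / 38,610 = 10.42%.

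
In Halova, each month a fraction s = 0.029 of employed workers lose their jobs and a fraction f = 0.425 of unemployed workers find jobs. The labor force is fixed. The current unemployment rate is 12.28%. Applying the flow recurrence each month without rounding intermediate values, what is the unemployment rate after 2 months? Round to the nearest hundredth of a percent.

Unemployment rate after two months ≈ 8.14%.

With a fixed labor force, u_{t+1} = u_t + s·(1−u_t) − f·u_t = u_t·(1−s−f) + s.
Here 1−s−f = 0.546 and s = 0.029.
u_1 = 0.122800 × 0.546 + 0.029 = 0.096049.
u_2 = 0.096049 × 0.546 + 0.029 = 0.081443.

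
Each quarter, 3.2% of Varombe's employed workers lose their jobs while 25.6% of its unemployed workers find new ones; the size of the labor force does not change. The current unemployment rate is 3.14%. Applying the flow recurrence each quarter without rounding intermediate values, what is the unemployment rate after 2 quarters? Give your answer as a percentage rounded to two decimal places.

Unemployment rate after two quarters ≈ 7.07%.

With a fixed labor force, u_{t+1} = u_t + s·(1−u_t) − f·u_t = u_t·(1−s−f) + s.
Here 1−s−f = 0.712 and s = 0.032.
u_1 = 0.031400 × 0.712 + 0.032 = 0.054357.
u_2 = 0.054357 × 0.712 + 0.032 = 0.070702.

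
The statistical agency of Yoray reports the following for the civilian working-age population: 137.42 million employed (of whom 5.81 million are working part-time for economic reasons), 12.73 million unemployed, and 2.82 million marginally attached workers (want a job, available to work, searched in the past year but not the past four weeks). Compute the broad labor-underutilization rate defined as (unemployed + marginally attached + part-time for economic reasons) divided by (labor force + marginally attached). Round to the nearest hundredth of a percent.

Broad underutilization rate ≈ 13.96%.

Labor force = 137.42 + 12.73 = 150.15 million.
Numerator = 12.73 + 2.82 + 5.81 = 21.36 million.
Denominator = 150.15 + 2.82 = 152.97 million.
Broad rate = 21.36 / 152.97 = 13.96%.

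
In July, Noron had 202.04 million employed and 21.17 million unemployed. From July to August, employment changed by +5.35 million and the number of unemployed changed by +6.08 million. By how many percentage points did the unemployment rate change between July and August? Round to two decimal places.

The unemployment rate changed by +2.13 percentage points.

July: labor force = 202.04 + 21.17 = 223.21; u = 21.17/223.21 = 9.48%.
August: labor force = 207.39 + 27.25 = 234.64; u = 27.25/234.64 = 11.61%.
Change = 11.61% − 9.48% = +2.13 pp.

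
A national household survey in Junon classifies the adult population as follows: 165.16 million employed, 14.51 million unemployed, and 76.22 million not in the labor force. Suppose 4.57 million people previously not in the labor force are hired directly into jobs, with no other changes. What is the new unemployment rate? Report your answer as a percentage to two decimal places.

Initially, labor force = 165.16 + 14.51 = 179.67 million, so u = 14.51/179.67 = 8.08%.
After the change, employed and labor force both rise by 4.57; unemployed unchanged → E = 169.73, U = 14.51, labor force = 184.24 million.
New unemployment rate = 14.51 / 184.24 = 7.88%.

New unemployment rate ≈ 7.88%.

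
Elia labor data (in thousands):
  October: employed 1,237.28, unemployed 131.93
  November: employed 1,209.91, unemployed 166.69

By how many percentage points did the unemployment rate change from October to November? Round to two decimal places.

The unemployment rate changed by +2.47 percentage points.

October: labor force = 1,237.28 + 131.93 = 1,369.21; u = 131.93/1,369.21 = 9.64%.
November: labor force = 1,209.91 + 166.69 = 1,376.60; u = 166.69/1,376.60 = 12.11%.
Change = 12.11% − 9.64% = +2.47 pp.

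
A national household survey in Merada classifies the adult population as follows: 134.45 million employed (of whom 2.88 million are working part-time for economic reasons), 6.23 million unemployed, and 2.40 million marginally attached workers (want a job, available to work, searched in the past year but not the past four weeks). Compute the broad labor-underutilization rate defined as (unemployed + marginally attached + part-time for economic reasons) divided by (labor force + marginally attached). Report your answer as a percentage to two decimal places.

Broad underutilization rate ≈ 8.04%.

Labor force = 134.45 + 6.23 = 140.68 million.
Numerator = 6.23 + 2.40 + 2.88 = 11.51 million.
Denominator = 140.68 + 2.40 = 143.08 million.
Broad rate = 11.51 / 143.08 = 8.04%.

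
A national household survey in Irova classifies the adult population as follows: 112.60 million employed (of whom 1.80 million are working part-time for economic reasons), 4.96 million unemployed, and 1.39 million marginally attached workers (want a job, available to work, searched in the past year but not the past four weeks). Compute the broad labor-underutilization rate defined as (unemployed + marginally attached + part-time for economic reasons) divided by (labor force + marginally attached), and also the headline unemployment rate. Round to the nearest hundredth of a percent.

Labor force = 112.60 + 4.96 = 117.56 million.
Numerator = 4.96 + 1.39 + 1.80 = 8.15 million.
Denominator = 117.56 + 1.39 = 118.95 million.
Broad rate = 8.15 / 118.95 = 6.85%.
Headline unemployment rate = 4.96 / 117.56 = 4.22%.

Broad underutilization rate ≈ 6.85%; headline unemployment rate ≈ 4.22%.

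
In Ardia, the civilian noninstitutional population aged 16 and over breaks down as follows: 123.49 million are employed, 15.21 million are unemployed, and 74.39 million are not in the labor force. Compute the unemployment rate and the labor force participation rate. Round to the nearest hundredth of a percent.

Unemployment rate ≈ 10.97%; labor force participation rate ≈ 65.09%.

Labor force = employed + unemployed = 123.49 + 15.21 = 138.70 million.
Working-age population = 138.70 + 74.39 = 213.09 million.
Unemployment rate = 15.21 / 138.70 = 10.97%.
Labor force participation rate = 138.70 / 213.09 = 65.09%.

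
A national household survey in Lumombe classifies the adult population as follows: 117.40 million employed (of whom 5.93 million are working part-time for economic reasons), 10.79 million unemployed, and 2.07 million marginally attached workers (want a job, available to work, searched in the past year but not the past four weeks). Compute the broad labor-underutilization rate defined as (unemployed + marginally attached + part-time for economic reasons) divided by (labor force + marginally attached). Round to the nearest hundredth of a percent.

Labor force = 117.40 + 10.79 = 128.19 million.
Numerator = 10.79 + 2.07 + 5.93 = 18.79 million.
Denominator = 128.19 + 2.07 = 130.26 million.
Broad rate = 18.79 / 130.26 = 14.42%.

Broad underutilization rate ≈ 14.42%.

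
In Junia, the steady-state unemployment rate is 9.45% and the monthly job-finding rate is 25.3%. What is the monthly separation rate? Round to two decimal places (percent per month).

From u* = s/(s+f): s = u·f/(1−u).
s = 0.0945 × 25.3 / (1 − 0.0945) = 2.3908 / 0.9055 ≈ 2.64% per month.

Separation rate ≈ 2.64% per month.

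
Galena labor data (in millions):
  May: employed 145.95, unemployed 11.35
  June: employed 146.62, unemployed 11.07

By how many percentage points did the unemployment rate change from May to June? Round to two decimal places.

May: labor force = 145.95 + 11.35 = 157.30; u = 11.35/157.30 = 7.22%.
June: labor force = 146.62 + 11.07 = 157.69; u = 11.07/157.69 = 7.02%.
Change = 7.02% − 7.22% = −0.20 pp.

The unemployment rate changed by −0.20 percentage points.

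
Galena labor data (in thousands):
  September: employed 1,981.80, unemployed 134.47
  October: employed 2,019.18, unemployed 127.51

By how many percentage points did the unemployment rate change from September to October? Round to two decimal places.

The unemployment rate changed by −0.41 percentage points.

September: labor force = 1,981.80 + 134.47 = 2,116.27; u = 134.47/2,116.27 = 6.35%.
October: labor force = 2,019.18 + 127.51 = 2,146.69; u = 127.51/2,146.69 = 5.94%.
Change = 5.94% − 6.35% = −0.41 pp.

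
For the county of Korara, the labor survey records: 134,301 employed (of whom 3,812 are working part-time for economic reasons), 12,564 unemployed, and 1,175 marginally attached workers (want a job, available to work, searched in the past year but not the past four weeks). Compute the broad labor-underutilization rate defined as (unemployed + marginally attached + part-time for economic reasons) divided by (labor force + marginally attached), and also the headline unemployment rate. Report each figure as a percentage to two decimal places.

Labor force = 134,301 + 12,564 = 146,865.
Numerator = 12,564 + 1,175 + 3,812 = 17,551.
Denominator = 146,865 + 1,175 = 148,040.
Broad rate = 17,551 / 148,040 = 11.86%.
Headline unemployment rate = 12,564 / 146,865 = 8.55%.

Broad underutilization rate ≈ 11.86%; headline unemployment rate ≈ 8.55%.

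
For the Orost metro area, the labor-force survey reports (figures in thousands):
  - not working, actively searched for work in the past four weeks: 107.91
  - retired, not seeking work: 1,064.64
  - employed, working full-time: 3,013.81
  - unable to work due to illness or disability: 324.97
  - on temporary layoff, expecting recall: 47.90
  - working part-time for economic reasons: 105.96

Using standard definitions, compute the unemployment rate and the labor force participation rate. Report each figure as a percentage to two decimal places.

Employed = 3,013.81 + 105.96 = 3,119.77 thousand (anyone who worked, including part-time for economic reasons, counts as employed).
Unemployed = 107.91 + 47.90 = 155.81 thousand (jobless and actively searching, or on temporary layoff).
Labor force = 3,119.77 + 155.81 = 3,275.58 thousand.
Not in labor force = 1,064.64 + 324.97 = 1,389.61 thousand (those not working and not actively searching are outside the labor force).
Civilian working-age population = 3,275.58 + 1,389.61 = 4,665.19 thousand.
Unemployment rate = 155.81 / 3,275.58 = 4.76%.
Labor force participation rate = 3,275.58 / 4,665.19 = 70.21%.

Unemployment rate ≈ 4.76%; labor force participation rate ≈ 70.21%.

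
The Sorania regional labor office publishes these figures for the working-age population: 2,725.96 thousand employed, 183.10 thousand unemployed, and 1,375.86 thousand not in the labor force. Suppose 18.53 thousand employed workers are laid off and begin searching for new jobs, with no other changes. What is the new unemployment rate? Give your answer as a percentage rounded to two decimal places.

New unemployment rate ≈ 6.93%.

Initially, labor force = 2,725.96 + 183.10 = 2,909.06 thousand, so u = 183.10/2,909.06 = 6.29%.
After the change, employed falls and unemployed rises by 18.53; labor force unchanged → E = 2,707.43, U = 201.63, labor force = 2,909.06 thousand.
New unemployment rate = 201.63 / 2,909.06 = 6.93%.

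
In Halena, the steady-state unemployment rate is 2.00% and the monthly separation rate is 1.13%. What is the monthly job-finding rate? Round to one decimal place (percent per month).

Job-finding rate ≈ 55.4% per month.

From u* = s/(s+f): f = s·(1−u)/u.
f = 1.13 × (1 − 0.0200) / 0.0200 = 1.1074 / 0.0200 ≈ 55.4% per month.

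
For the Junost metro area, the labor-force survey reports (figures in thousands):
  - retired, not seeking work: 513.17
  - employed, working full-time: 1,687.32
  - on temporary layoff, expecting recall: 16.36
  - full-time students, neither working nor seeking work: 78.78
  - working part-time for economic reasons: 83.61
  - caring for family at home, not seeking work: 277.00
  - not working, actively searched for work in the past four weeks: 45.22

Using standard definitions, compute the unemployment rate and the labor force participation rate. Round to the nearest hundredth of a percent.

Employed = 1,687.32 + 83.61 = 1,770.93 thousand (anyone who worked, including part-time for economic reasons, counts as employed).
Unemployed = 16.36 + 45.22 = 61.58 thousand (jobless and actively searching, or on temporary layoff).
Labor force = 1,770.93 + 61.58 = 1,832.51 thousand.
Not in labor force = 513.17 + 78.78 + 277.00 = 868.95 thousand (those not working and not actively searching are outside the labor force).
Civilian working-age population = 1,832.51 + 868.95 = 2,701.46 thousand.
Unemployment rate = 61.58 / 1,832.51 = 3.36%.
Labor force participation rate = 1,832.51 / 2,701.46 = 67.83%.

Unemployment rate ≈ 3.36%; labor force participation rate ≈ 67.83%.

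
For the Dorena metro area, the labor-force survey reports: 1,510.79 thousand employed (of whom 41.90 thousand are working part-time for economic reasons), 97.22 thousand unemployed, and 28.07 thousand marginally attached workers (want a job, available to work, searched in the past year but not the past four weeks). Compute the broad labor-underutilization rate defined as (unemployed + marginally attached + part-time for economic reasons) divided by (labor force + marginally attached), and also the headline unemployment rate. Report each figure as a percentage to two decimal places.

Labor force = 1,510.79 + 97.22 = 1,608.01 thousand.
Numerator = 97.22 + 28.07 + 41.90 = 167.19 thousand.
Denominator = 1,608.01 + 28.07 = 1,636.08 thousand.
Broad rate = 167.19 / 1,636.08 = 10.22%.
Headline unemployment rate = 97.22 / 1,608.01 = 6.05%.

Broad underutilization rate ≈ 10.22%; headline unemployment rate ≈ 6.05%.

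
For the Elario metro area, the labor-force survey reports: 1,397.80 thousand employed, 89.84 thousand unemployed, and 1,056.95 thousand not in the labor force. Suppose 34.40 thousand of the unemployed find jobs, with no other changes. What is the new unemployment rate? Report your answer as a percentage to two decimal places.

Initially, labor force = 1,397.80 + 89.84 = 1,487.64 thousand, so u = 89.84/1,487.64 = 6.04%.
After the change, unemployed falls and employed rises by 34.40; labor force unchanged → E = 1,432.20, U = 55.44, labor force = 1,487.64 thousand.
New unemployment rate = 55.44 / 1,487.64 = 3.73%.

New unemployment rate ≈ 3.73%.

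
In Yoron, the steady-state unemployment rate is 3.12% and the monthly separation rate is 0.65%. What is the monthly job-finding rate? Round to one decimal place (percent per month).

From u* = s/(s+f): f = s·(1−u)/u.
f = 0.65 × (1 − 0.0312) / 0.0312 = 0.6297 / 0.0312 ≈ 20.2% per month.

Job-finding rate ≈ 20.2% per month.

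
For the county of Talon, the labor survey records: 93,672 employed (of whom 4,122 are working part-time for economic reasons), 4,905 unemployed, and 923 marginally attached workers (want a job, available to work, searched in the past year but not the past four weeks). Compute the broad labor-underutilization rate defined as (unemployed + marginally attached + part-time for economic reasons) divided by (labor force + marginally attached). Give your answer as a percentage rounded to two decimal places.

Labor force = 93,672 + 4,905 = 98,577.
Numerator = 4,905 + 923 + 4,122 = 9,950.
Denominator = 98,577 + 923 = 99,500.
Broad rate = 9,950 / 99,500 = 10.00%.

Broad underutilization rate ≈ 10.00%.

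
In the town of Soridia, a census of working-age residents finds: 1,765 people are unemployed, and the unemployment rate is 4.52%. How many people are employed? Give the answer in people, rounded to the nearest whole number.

Labor force = U / u = 1,765 / 0.0452 ≈ 39,049.
Employed = labor force − unemployed = 39,049 − 1,765 = 37,284.

About 37,284 are employed.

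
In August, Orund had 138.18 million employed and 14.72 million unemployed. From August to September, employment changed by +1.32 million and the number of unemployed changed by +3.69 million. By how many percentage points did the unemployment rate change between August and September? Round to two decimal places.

August: labor force = 138.18 + 14.72 = 152.90; u = 14.72/152.90 = 9.63%.
September: labor force = 139.50 + 18.41 = 157.91; u = 18.41/157.91 = 11.66%.
Change = 11.66% − 9.63% = +2.03 pp.

The unemployment rate changed by +2.03 percentage points.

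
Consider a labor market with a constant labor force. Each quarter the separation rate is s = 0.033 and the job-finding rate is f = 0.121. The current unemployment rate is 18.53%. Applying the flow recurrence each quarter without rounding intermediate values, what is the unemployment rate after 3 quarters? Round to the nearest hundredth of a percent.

With a fixed labor force, u_{t+1} = u_t + s·(1−u_t) − f·u_t = u_t·(1−s−f) + s.
Here 1−s−f = 0.846 and s = 0.033.
u_1 = 0.185300 × 0.846 + 0.033 = 0.189764.
u_2 = 0.189764 × 0.846 + 0.033 = 0.193540.
u_3 = 0.193540 × 0.846 + 0.033 = 0.196735.

Unemployment rate after three quarters ≈ 19.67%.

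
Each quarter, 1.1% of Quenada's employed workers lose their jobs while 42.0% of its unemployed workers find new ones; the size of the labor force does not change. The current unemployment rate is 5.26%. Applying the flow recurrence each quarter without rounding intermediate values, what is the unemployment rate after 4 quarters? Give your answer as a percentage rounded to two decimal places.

Unemployment rate after four quarters ≈ 2.84%.

With a fixed labor force, u_{t+1} = u_t + s·(1−u_t) − f·u_t = u_t·(1−s−f) + s.
Here 1−s−f = 0.569 and s = 0.011.
u_1 = 0.052600 × 0.569 + 0.011 = 0.040929.
u_2 = 0.040929 × 0.569 + 0.011 = 0.034289.
u_3 = 0.034289 × 0.569 + 0.011 = 0.030510.
u_4 = 0.030510 × 0.569 + 0.011 = 0.028360.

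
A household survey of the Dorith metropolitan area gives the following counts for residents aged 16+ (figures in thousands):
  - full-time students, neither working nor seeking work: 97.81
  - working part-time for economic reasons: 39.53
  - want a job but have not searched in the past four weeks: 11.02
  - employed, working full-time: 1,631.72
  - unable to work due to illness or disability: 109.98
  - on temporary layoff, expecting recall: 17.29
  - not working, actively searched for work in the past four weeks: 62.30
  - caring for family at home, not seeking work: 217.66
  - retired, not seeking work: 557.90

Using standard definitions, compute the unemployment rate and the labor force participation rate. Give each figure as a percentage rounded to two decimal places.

Employed = 39.53 + 1,631.72 = 1,671.25 thousand (anyone who worked, including part-time for economic reasons, counts as employed).
Unemployed = 17.29 + 62.30 = 79.59 thousand (jobless and actively searching, or on temporary layoff).
Labor force = 1,671.25 + 79.59 = 1,750.84 thousand.
Not in labor force = 97.81 + 11.02 + 109.98 + 217.66 + 557.90 = 994.37 thousand (those not working and not actively searching are outside the labor force — including those who want a job but have given up searching).
Civilian working-age population = 1,750.84 + 994.37 = 2,745.21 thousand.
Unemployment rate = 79.59 / 1,750.84 = 4.55%.
Labor force participation rate = 1,750.84 / 2,745.21 = 63.78%.

Unemployment rate ≈ 4.55%; labor force participation rate ≈ 63.78%.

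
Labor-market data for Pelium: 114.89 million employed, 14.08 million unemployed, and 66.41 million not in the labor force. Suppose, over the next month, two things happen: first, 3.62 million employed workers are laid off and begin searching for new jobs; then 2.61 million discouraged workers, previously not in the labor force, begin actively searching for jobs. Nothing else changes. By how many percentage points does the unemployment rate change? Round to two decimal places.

Initially, labor force = 114.89 + 14.08 = 128.97 million, so u = 14.08/128.97 = 10.92%.
After the first change, employed falls and unemployed rises by 3.62; labor force unchanged → E = 111.27, U = 17.70, labor force = 128.97 million.
After the second change, unemployed and labor force both rise by 2.61 → E = 111.27, U = 20.31, labor force = 131.58 million.
New unemployment rate = 20.31 / 131.58 = 15.44%.
Change = 15.44% − 10.92% = +4.52 percentage points.

The unemployment rate changes by +4.52 percentage points.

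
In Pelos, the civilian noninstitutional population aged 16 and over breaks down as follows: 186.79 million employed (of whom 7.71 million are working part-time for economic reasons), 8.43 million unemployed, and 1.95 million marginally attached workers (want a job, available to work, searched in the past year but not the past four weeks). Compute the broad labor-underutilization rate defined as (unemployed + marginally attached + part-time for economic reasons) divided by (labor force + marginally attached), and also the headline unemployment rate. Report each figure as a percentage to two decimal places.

Labor force = 186.79 + 8.43 = 195.22 million.
Numerator = 8.43 + 1.95 + 7.71 = 18.09 million.
Denominator = 195.22 + 1.95 = 197.17 million.
Broad rate = 18.09 / 197.17 = 9.17%.
Headline unemployment rate = 8.43 / 195.22 = 4.32%.

Broad underutilization rate ≈ 9.17%; headline unemployment rate ≈ 4.32%.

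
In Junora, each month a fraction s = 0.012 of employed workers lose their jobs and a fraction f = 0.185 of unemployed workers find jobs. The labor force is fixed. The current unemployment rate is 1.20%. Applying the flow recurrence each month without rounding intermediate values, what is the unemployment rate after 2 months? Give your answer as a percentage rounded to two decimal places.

Unemployment rate after two months ≈ 2.94%.

With a fixed labor force, u_{t+1} = u_t + s·(1−u_t) − f·u_t = u_t·(1−s−f) + s.
Here 1−s−f = 0.803 and s = 0.012.
u_1 = 0.012000 × 0.803 + 0.012 = 0.021636.
u_2 = 0.021636 × 0.803 + 0.012 = 0.029374.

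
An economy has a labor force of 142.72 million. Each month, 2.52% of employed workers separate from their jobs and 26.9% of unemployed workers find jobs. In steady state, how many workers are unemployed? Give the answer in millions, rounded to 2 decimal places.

Steady-state unemployment rate u* = s/(s+f) = 2.52/(2.52+26.9) = 0.085656.
Unemployed = u* × labor force = 0.085656 × 142.72 ≈ 12.22 million.

About 12.22 million are unemployed in steady state.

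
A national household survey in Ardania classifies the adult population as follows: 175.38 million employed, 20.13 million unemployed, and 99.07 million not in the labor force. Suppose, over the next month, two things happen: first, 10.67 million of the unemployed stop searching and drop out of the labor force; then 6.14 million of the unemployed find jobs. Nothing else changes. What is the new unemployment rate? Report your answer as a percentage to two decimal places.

New unemployment rate ≈ 1.80%.

Initially, labor force = 175.38 + 20.13 = 195.51 million, so u = 20.13/195.51 = 10.30%.
After the first change, unemployed and labor force both fall by 10.67 → E = 175.38, U = 9.46, labor force = 184.84 million.
After the second change, unemployed falls and employed rises by 6.14; labor force unchanged → E = 181.52, U = 3.32, labor force = 184.84 million.
New unemployment rate = 3.32 / 184.84 = 1.80%.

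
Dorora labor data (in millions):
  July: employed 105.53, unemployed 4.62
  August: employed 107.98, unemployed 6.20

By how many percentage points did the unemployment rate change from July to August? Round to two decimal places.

The unemployment rate changed by +1.24 percentage points.

July: labor force = 105.53 + 4.62 = 110.15; u = 4.62/110.15 = 4.19%.
August: labor force = 107.98 + 6.20 = 114.18; u = 6.20/114.18 = 5.43%.
Change = 5.43% − 4.19% = +1.24 pp.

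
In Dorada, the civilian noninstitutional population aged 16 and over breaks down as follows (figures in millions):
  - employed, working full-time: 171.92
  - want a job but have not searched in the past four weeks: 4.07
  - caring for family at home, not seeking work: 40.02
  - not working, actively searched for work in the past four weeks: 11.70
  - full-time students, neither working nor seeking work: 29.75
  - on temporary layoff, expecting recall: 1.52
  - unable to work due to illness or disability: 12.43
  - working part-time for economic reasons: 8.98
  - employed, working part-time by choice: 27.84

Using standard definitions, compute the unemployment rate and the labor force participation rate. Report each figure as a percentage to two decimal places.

Employed = 171.92 + 8.98 + 27.84 = 208.74 million (anyone who worked, including part-time for economic reasons, counts as employed).
Unemployed = 11.70 + 1.52 = 13.22 million (jobless and actively searching, or on temporary layoff).
Labor force = 208.74 + 13.22 = 221.96 million.
Not in labor force = 4.07 + 40.02 + 29.75 + 12.43 = 86.27 million (those not working and not actively searching are outside the labor force — including those who want a job but have given up searching).
Civilian working-age population = 221.96 + 86.27 = 308.23 million.
Unemployment rate = 13.22 / 221.96 = 5.96%.
Labor force participation rate = 221.96 / 308.23 = 72.01%.

Unemployment rate ≈ 5.96%; labor force participation rate ≈ 72.01%.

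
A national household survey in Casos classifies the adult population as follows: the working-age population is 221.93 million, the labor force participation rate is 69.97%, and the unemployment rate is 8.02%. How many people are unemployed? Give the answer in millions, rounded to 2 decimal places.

Labor force = 0.6997 × 221.93 = 155.28 million.
Unemployed = 0.0802 × 155.28 ≈ 12.45 million.

About 12.45 million are unemployed.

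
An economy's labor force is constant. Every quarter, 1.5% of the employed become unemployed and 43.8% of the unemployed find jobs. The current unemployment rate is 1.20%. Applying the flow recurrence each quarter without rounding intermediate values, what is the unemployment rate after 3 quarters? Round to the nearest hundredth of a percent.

With a fixed labor force, u_{t+1} = u_t + s·(1−u_t) − f·u_t = u_t·(1−s−f) + s.
Here 1−s−f = 0.547 and s = 0.015.
u_1 = 0.012000 × 0.547 + 0.015 = 0.021564.
u_2 = 0.021564 × 0.547 + 0.015 = 0.026796.
u_3 = 0.026796 × 0.547 + 0.015 = 0.029657.

Unemployment rate after three quarters ≈ 2.97%.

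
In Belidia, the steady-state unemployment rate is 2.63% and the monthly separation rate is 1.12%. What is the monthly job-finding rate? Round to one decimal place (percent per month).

From u* = s/(s+f): f = s·(1−u)/u.
f = 1.12 × (1 − 0.0263) / 0.0263 = 1.0905 / 0.0263 ≈ 41.5% per month.

Job-finding rate ≈ 41.5% per month.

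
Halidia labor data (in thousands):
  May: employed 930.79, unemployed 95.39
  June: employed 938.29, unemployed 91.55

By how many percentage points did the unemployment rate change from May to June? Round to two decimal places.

May: labor force = 930.79 + 95.39 = 1,026.18; u = 95.39/1,026.18 = 9.30%.
June: labor force = 938.29 + 91.55 = 1,029.84; u = 91.55/1,029.84 = 8.89%.
Change = 8.89% − 9.30% = −0.41 pp.

The unemployment rate changed by −0.41 percentage points.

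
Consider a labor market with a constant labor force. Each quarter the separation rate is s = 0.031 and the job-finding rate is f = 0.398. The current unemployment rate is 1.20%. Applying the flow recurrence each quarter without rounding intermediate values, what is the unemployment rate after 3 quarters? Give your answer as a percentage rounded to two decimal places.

With a fixed labor force, u_{t+1} = u_t + s·(1−u_t) − f·u_t = u_t·(1−s−f) + s.
Here 1−s−f = 0.571 and s = 0.031.
u_1 = 0.012000 × 0.571 + 0.031 = 0.037852.
u_2 = 0.037852 × 0.571 + 0.031 = 0.052613.
u_3 = 0.052613 × 0.571 + 0.031 = 0.061042.

Unemployment rate after three quarters ≈ 6.10%.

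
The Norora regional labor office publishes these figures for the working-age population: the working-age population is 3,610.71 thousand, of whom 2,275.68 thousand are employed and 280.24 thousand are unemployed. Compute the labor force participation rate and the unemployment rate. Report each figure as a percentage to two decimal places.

Labor force = employed + unemployed = 2,275.68 + 280.24 = 2,555.92 thousand.
Unemployment rate = 280.24 / 2,555.92 = 10.96%.
Labor force participation rate = 2,555.92 / 3,610.71 = 70.79%.

Labor force participation rate ≈ 70.79%; unemployment rate ≈ 10.96%.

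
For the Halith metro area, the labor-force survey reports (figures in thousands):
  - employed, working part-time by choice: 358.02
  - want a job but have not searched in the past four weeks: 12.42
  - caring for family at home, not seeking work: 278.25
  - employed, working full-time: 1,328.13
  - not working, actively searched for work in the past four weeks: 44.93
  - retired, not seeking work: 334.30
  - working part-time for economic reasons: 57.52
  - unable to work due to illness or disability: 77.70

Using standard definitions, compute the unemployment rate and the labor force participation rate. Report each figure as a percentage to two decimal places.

Employed = 358.02 + 1,328.13 + 57.52 = 1,743.67 thousand (anyone who worked, including part-time for economic reasons, counts as employed).
Unemployed = 44.93 thousand.
Labor force = 1,743.67 + 44.93 = 1,788.60 thousand.
Not in labor force = 12.42 + 278.25 + 334.30 + 77.70 = 702.67 thousand (those not working and not actively searching are outside the labor force — including those who want a job but have given up searching).
Civilian working-age population = 1,788.60 + 702.67 = 2,491.27 thousand.
Unemployment rate = 44.93 / 1,788.60 = 2.51%.
Labor force participation rate = 1,788.60 / 2,491.27 = 71.79%.

Unemployment rate ≈ 2.51%; labor force participation rate ≈ 71.79%.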